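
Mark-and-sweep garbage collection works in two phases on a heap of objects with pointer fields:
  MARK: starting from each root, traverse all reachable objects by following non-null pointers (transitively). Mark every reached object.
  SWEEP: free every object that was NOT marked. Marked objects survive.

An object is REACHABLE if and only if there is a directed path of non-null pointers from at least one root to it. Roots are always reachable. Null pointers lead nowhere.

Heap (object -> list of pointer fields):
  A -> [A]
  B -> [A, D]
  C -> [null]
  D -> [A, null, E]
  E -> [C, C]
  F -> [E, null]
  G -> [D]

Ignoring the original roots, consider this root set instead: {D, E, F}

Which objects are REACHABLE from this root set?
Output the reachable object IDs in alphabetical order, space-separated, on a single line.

Roots: D E F
Mark D: refs=A null E, marked=D
Mark E: refs=C C, marked=D E
Mark F: refs=E null, marked=D E F
Mark A: refs=A, marked=A D E F
Mark C: refs=null, marked=A C D E F
Unmarked (collected): B G

Answer: A C D E F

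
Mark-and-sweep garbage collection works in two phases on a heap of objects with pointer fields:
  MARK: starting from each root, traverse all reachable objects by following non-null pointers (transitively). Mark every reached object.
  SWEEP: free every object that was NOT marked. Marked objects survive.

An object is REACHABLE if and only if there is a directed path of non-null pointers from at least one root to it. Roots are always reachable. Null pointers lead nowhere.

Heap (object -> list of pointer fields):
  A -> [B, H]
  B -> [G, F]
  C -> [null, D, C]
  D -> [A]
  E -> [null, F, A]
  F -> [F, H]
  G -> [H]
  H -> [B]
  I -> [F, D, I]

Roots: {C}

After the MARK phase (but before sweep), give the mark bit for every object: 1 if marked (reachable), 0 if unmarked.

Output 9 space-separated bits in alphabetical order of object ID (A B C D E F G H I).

Roots: C
Mark C: refs=null D C, marked=C
Mark D: refs=A, marked=C D
Mark A: refs=B H, marked=A C D
Mark B: refs=G F, marked=A B C D
Mark H: refs=B, marked=A B C D H
Mark G: refs=H, marked=A B C D G H
Mark F: refs=F H, marked=A B C D F G H
Unmarked (collected): E I

Answer: 1 1 1 1 0 1 1 1 0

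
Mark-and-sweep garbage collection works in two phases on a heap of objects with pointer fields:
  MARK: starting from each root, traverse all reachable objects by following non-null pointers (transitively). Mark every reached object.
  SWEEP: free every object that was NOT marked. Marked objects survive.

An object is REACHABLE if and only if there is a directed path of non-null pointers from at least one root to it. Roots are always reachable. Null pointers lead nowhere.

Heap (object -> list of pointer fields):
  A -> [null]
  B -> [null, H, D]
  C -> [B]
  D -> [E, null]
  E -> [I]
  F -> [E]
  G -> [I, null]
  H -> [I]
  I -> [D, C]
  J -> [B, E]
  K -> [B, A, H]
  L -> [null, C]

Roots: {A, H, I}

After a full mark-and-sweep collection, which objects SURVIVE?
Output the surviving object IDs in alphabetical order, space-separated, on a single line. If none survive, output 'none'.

Roots: A H I
Mark A: refs=null, marked=A
Mark H: refs=I, marked=A H
Mark I: refs=D C, marked=A H I
Mark D: refs=E null, marked=A D H I
Mark C: refs=B, marked=A C D H I
Mark E: refs=I, marked=A C D E H I
Mark B: refs=null H D, marked=A B C D E H I
Unmarked (collected): F G J K L

Answer: A B C D E H I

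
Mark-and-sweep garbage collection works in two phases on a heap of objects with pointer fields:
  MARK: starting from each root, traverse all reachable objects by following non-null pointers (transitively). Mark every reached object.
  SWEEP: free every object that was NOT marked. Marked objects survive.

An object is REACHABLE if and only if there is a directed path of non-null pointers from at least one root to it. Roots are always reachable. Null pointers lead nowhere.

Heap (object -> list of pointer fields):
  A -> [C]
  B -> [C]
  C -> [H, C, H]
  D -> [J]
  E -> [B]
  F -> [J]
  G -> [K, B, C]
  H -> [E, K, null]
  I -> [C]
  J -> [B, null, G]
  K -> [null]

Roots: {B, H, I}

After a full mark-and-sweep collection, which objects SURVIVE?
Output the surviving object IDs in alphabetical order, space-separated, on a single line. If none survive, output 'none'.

Answer: B C E H I K

Derivation:
Roots: B H I
Mark B: refs=C, marked=B
Mark H: refs=E K null, marked=B H
Mark I: refs=C, marked=B H I
Mark C: refs=H C H, marked=B C H I
Mark E: refs=B, marked=B C E H I
Mark K: refs=null, marked=B C E H I K
Unmarked (collected): A D F G J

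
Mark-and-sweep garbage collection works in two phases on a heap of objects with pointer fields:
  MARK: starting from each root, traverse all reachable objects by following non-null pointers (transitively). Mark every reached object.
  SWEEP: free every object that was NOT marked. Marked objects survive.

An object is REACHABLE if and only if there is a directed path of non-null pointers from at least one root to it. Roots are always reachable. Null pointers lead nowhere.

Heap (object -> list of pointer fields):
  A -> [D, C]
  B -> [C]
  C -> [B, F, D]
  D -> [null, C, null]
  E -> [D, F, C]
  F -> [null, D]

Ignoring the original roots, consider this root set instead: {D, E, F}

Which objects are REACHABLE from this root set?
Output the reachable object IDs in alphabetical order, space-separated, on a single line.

Roots: D E F
Mark D: refs=null C null, marked=D
Mark E: refs=D F C, marked=D E
Mark F: refs=null D, marked=D E F
Mark C: refs=B F D, marked=C D E F
Mark B: refs=C, marked=B C D E F
Unmarked (collected): A

Answer: B C D E F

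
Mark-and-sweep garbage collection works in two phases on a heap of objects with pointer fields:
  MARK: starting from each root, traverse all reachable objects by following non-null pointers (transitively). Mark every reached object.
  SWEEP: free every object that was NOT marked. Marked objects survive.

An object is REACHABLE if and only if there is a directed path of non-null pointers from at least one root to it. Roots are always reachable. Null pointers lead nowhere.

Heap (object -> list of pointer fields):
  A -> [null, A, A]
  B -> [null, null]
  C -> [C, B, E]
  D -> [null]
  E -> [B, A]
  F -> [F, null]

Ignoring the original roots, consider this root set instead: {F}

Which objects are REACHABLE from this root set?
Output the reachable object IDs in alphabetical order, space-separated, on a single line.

Roots: F
Mark F: refs=F null, marked=F
Unmarked (collected): A B C D E

Answer: F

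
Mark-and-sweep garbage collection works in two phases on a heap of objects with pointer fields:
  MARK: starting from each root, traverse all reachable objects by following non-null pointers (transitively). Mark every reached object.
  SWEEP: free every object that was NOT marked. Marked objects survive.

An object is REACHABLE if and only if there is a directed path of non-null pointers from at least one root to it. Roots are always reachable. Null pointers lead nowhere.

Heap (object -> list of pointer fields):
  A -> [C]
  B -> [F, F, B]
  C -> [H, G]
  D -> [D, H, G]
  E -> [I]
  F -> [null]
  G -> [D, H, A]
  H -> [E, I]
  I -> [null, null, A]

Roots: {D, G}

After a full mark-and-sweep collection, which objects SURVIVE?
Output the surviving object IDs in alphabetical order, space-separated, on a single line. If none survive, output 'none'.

Roots: D G
Mark D: refs=D H G, marked=D
Mark G: refs=D H A, marked=D G
Mark H: refs=E I, marked=D G H
Mark A: refs=C, marked=A D G H
Mark E: refs=I, marked=A D E G H
Mark I: refs=null null A, marked=A D E G H I
Mark C: refs=H G, marked=A C D E G H I
Unmarked (collected): B F

Answer: A C D E G H I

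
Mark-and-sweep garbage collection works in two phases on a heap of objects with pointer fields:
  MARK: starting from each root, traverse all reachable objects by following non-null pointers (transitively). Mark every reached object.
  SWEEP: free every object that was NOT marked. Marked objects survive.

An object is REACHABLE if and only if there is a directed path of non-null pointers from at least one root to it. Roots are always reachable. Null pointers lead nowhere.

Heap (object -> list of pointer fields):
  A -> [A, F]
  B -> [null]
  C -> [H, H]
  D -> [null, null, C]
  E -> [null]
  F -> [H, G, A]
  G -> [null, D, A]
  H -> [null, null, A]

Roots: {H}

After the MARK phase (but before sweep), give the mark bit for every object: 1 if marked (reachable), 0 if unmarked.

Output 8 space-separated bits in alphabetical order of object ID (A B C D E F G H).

Answer: 1 0 1 1 0 1 1 1

Derivation:
Roots: H
Mark H: refs=null null A, marked=H
Mark A: refs=A F, marked=A H
Mark F: refs=H G A, marked=A F H
Mark G: refs=null D A, marked=A F G H
Mark D: refs=null null C, marked=A D F G H
Mark C: refs=H H, marked=A C D F G H
Unmarked (collected): B E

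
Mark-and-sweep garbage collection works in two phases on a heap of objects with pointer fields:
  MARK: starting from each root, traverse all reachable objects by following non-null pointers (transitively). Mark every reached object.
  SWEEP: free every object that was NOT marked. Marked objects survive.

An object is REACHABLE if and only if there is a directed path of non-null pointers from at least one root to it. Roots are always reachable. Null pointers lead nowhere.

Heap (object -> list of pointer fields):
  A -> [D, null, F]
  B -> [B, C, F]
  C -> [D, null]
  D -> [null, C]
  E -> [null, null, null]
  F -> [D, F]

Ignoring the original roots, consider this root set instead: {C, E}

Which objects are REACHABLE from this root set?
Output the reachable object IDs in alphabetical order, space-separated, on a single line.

Answer: C D E

Derivation:
Roots: C E
Mark C: refs=D null, marked=C
Mark E: refs=null null null, marked=C E
Mark D: refs=null C, marked=C D E
Unmarked (collected): A B F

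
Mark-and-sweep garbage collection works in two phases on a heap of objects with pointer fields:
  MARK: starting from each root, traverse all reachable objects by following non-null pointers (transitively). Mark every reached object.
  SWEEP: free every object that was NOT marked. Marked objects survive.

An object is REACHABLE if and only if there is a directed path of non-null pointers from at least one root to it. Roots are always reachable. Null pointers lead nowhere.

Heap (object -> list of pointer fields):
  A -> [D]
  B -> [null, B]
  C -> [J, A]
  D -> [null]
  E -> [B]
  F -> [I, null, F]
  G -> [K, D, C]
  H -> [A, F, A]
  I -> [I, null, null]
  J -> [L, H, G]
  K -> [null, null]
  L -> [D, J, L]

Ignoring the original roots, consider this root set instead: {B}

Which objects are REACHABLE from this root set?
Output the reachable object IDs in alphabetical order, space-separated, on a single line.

Answer: B

Derivation:
Roots: B
Mark B: refs=null B, marked=B
Unmarked (collected): A C D E F G H I J K L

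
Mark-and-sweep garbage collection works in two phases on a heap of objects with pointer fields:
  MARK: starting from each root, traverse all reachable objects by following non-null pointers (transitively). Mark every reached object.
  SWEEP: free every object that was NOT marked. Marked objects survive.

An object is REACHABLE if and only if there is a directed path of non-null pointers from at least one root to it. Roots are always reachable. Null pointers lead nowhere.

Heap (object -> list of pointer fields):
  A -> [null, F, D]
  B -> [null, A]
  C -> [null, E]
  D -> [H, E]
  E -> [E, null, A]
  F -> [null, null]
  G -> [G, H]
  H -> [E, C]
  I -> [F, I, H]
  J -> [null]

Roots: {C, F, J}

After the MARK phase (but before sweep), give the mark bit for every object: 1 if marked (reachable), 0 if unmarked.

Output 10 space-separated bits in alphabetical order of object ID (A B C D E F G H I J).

Answer: 1 0 1 1 1 1 0 1 0 1

Derivation:
Roots: C F J
Mark C: refs=null E, marked=C
Mark F: refs=null null, marked=C F
Mark J: refs=null, marked=C F J
Mark E: refs=E null A, marked=C E F J
Mark A: refs=null F D, marked=A C E F J
Mark D: refs=H E, marked=A C D E F J
Mark H: refs=E C, marked=A C D E F H J
Unmarked (collected): B G I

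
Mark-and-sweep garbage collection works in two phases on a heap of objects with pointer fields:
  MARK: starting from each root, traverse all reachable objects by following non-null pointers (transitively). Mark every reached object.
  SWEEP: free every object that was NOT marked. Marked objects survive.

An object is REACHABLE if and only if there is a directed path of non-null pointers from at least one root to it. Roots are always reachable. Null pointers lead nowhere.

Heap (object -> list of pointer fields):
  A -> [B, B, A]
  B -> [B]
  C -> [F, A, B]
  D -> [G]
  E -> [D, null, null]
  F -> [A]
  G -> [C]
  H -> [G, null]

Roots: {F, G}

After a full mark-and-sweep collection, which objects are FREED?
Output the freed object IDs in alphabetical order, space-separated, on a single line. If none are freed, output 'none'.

Roots: F G
Mark F: refs=A, marked=F
Mark G: refs=C, marked=F G
Mark A: refs=B B A, marked=A F G
Mark C: refs=F A B, marked=A C F G
Mark B: refs=B, marked=A B C F G
Unmarked (collected): D E H

Answer: D E H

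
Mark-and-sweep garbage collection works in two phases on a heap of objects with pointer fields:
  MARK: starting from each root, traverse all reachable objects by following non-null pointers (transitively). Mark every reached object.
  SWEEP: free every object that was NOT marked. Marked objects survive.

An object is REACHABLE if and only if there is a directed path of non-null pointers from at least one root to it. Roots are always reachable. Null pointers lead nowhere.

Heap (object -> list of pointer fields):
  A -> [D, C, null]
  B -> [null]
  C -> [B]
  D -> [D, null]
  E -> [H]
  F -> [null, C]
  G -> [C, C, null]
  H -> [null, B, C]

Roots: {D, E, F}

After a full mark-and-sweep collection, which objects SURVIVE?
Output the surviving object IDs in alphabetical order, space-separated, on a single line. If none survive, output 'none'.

Roots: D E F
Mark D: refs=D null, marked=D
Mark E: refs=H, marked=D E
Mark F: refs=null C, marked=D E F
Mark H: refs=null B C, marked=D E F H
Mark C: refs=B, marked=C D E F H
Mark B: refs=null, marked=B C D E F H
Unmarked (collected): A G

Answer: B C D E F H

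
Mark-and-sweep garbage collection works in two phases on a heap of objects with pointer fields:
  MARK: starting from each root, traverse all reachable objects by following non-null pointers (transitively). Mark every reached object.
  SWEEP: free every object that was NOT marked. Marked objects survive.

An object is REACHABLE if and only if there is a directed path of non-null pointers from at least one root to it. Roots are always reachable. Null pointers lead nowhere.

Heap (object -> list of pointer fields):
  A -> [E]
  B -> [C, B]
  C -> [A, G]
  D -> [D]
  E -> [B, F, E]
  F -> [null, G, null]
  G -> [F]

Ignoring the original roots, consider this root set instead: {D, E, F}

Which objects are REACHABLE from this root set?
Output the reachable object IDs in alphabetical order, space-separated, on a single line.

Roots: D E F
Mark D: refs=D, marked=D
Mark E: refs=B F E, marked=D E
Mark F: refs=null G null, marked=D E F
Mark B: refs=C B, marked=B D E F
Mark G: refs=F, marked=B D E F G
Mark C: refs=A G, marked=B C D E F G
Mark A: refs=E, marked=A B C D E F G
Unmarked (collected): (none)

Answer: A B C D E F G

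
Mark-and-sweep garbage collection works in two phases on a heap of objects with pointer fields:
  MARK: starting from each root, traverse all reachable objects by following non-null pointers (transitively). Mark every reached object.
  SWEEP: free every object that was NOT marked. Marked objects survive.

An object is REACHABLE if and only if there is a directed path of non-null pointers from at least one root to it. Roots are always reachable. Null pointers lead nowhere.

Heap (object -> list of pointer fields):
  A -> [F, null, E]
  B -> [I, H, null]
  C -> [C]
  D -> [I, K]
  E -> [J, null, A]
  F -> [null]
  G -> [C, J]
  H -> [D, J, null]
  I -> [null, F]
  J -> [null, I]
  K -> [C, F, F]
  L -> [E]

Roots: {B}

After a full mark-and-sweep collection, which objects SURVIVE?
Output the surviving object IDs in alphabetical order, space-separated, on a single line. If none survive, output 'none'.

Answer: B C D F H I J K

Derivation:
Roots: B
Mark B: refs=I H null, marked=B
Mark I: refs=null F, marked=B I
Mark H: refs=D J null, marked=B H I
Mark F: refs=null, marked=B F H I
Mark D: refs=I K, marked=B D F H I
Mark J: refs=null I, marked=B D F H I J
Mark K: refs=C F F, marked=B D F H I J K
Mark C: refs=C, marked=B C D F H I J K
Unmarked (collected): A E G L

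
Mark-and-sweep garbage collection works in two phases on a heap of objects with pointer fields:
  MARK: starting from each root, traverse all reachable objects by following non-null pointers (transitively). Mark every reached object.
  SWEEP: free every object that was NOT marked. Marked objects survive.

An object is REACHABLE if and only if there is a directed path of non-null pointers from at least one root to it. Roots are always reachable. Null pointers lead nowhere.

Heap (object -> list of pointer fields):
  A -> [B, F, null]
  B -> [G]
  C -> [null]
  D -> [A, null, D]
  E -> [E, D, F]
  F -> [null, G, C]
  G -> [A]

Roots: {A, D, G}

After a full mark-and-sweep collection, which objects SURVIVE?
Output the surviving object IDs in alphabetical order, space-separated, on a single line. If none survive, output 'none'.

Roots: A D G
Mark A: refs=B F null, marked=A
Mark D: refs=A null D, marked=A D
Mark G: refs=A, marked=A D G
Mark B: refs=G, marked=A B D G
Mark F: refs=null G C, marked=A B D F G
Mark C: refs=null, marked=A B C D F G
Unmarked (collected): E

Answer: A B C D F G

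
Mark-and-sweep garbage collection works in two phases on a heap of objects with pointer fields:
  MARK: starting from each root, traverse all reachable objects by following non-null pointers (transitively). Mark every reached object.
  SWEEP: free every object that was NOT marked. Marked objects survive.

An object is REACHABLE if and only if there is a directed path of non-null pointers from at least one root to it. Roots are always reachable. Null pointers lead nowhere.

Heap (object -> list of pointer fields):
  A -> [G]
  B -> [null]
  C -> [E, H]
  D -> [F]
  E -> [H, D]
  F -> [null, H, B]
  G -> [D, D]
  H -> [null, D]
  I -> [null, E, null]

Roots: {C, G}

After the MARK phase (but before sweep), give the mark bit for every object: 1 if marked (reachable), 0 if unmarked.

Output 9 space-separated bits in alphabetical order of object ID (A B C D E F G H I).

Answer: 0 1 1 1 1 1 1 1 0

Derivation:
Roots: C G
Mark C: refs=E H, marked=C
Mark G: refs=D D, marked=C G
Mark E: refs=H D, marked=C E G
Mark H: refs=null D, marked=C E G H
Mark D: refs=F, marked=C D E G H
Mark F: refs=null H B, marked=C D E F G H
Mark B: refs=null, marked=B C D E F G H
Unmarked (collected): A I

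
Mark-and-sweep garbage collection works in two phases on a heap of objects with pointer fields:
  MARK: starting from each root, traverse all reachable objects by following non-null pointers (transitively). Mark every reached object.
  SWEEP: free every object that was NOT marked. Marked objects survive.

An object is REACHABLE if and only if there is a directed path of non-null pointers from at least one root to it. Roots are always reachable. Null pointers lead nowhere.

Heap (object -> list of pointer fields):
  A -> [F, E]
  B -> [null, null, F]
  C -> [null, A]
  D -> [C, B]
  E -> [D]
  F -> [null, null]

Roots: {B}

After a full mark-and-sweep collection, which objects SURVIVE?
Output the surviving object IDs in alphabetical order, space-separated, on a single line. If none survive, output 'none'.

Roots: B
Mark B: refs=null null F, marked=B
Mark F: refs=null null, marked=B F
Unmarked (collected): A C D E

Answer: B F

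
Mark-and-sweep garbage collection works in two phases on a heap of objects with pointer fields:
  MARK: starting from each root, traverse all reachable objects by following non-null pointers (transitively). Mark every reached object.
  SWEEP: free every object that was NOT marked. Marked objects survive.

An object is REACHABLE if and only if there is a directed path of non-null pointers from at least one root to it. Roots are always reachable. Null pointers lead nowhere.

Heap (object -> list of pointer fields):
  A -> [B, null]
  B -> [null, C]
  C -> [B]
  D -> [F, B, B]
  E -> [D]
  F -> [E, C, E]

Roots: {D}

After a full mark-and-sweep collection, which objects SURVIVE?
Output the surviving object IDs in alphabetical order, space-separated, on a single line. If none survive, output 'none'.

Roots: D
Mark D: refs=F B B, marked=D
Mark F: refs=E C E, marked=D F
Mark B: refs=null C, marked=B D F
Mark E: refs=D, marked=B D E F
Mark C: refs=B, marked=B C D E F
Unmarked (collected): A

Answer: B C D E F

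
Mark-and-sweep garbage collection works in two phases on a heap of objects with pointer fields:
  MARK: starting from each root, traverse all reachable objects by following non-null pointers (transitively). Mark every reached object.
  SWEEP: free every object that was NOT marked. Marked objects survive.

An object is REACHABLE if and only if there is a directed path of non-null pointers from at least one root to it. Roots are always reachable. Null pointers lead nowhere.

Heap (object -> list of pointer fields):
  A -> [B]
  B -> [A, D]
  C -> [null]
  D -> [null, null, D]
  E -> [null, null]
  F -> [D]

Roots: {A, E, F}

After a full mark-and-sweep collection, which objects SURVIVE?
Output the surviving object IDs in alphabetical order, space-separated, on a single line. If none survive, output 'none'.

Answer: A B D E F

Derivation:
Roots: A E F
Mark A: refs=B, marked=A
Mark E: refs=null null, marked=A E
Mark F: refs=D, marked=A E F
Mark B: refs=A D, marked=A B E F
Mark D: refs=null null D, marked=A B D E F
Unmarked (collected): C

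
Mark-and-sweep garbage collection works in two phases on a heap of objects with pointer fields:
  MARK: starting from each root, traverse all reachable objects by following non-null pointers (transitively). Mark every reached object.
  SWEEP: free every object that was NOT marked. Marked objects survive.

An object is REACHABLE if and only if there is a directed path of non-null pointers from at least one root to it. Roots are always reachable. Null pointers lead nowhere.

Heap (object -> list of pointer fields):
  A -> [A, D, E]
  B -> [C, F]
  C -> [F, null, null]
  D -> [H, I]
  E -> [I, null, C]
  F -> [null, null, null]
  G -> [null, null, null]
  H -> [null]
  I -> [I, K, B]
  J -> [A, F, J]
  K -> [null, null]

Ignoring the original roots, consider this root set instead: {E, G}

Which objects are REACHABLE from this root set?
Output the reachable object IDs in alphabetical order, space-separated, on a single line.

Answer: B C E F G I K

Derivation:
Roots: E G
Mark E: refs=I null C, marked=E
Mark G: refs=null null null, marked=E G
Mark I: refs=I K B, marked=E G I
Mark C: refs=F null null, marked=C E G I
Mark K: refs=null null, marked=C E G I K
Mark B: refs=C F, marked=B C E G I K
Mark F: refs=null null null, marked=B C E F G I K
Unmarked (collected): A D H J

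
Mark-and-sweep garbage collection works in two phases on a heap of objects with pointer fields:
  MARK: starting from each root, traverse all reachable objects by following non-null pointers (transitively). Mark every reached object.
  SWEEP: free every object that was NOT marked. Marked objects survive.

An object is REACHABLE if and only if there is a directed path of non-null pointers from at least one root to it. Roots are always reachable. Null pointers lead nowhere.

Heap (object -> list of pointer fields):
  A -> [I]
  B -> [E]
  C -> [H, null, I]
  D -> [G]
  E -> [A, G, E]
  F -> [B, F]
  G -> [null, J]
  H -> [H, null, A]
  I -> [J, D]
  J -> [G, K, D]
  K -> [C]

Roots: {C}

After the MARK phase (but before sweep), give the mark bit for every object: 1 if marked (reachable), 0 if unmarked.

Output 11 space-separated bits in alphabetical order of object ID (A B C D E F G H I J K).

Roots: C
Mark C: refs=H null I, marked=C
Mark H: refs=H null A, marked=C H
Mark I: refs=J D, marked=C H I
Mark A: refs=I, marked=A C H I
Mark J: refs=G K D, marked=A C H I J
Mark D: refs=G, marked=A C D H I J
Mark G: refs=null J, marked=A C D G H I J
Mark K: refs=C, marked=A C D G H I J K
Unmarked (collected): B E F

Answer: 1 0 1 1 0 0 1 1 1 1 1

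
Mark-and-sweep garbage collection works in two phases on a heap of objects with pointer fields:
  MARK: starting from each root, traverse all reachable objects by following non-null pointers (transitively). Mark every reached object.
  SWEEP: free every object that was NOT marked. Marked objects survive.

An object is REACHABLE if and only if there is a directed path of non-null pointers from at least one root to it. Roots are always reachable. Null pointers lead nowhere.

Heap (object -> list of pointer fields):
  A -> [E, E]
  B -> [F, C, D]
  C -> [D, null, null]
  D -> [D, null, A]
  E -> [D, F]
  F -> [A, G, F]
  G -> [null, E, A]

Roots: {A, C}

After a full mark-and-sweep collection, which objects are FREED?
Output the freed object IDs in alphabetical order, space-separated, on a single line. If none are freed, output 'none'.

Roots: A C
Mark A: refs=E E, marked=A
Mark C: refs=D null null, marked=A C
Mark E: refs=D F, marked=A C E
Mark D: refs=D null A, marked=A C D E
Mark F: refs=A G F, marked=A C D E F
Mark G: refs=null E A, marked=A C D E F G
Unmarked (collected): B

Answer: B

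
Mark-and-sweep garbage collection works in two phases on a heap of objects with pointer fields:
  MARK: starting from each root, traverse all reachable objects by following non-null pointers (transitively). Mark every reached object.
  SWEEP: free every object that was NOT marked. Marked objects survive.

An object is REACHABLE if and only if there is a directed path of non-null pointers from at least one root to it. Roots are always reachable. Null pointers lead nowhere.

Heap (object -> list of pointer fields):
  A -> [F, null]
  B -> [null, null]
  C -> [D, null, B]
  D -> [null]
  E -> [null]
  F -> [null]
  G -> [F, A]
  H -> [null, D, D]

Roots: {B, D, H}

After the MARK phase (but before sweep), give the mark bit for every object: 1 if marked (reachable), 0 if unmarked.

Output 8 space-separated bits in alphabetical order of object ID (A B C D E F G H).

Roots: B D H
Mark B: refs=null null, marked=B
Mark D: refs=null, marked=B D
Mark H: refs=null D D, marked=B D H
Unmarked (collected): A C E F G

Answer: 0 1 0 1 0 0 0 1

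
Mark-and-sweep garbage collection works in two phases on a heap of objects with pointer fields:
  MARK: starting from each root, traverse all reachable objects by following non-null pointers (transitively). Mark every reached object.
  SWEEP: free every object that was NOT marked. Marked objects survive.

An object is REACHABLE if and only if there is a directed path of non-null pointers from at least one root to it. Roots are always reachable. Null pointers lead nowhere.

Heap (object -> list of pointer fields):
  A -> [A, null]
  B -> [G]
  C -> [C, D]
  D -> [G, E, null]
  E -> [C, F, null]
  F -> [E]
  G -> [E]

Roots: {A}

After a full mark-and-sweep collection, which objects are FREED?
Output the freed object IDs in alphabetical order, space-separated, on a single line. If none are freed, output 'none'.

Answer: B C D E F G

Derivation:
Roots: A
Mark A: refs=A null, marked=A
Unmarked (collected): B C D E F G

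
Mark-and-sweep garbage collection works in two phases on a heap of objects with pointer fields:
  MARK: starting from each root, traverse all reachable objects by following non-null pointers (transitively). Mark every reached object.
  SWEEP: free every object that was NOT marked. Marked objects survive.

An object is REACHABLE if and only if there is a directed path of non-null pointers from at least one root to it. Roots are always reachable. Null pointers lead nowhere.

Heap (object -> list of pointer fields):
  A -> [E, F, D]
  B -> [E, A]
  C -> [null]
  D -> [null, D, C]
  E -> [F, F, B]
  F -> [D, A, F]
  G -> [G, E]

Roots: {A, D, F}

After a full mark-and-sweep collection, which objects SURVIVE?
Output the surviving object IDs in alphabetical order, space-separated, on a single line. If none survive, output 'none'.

Answer: A B C D E F

Derivation:
Roots: A D F
Mark A: refs=E F D, marked=A
Mark D: refs=null D C, marked=A D
Mark F: refs=D A F, marked=A D F
Mark E: refs=F F B, marked=A D E F
Mark C: refs=null, marked=A C D E F
Mark B: refs=E A, marked=A B C D E F
Unmarked (collected): G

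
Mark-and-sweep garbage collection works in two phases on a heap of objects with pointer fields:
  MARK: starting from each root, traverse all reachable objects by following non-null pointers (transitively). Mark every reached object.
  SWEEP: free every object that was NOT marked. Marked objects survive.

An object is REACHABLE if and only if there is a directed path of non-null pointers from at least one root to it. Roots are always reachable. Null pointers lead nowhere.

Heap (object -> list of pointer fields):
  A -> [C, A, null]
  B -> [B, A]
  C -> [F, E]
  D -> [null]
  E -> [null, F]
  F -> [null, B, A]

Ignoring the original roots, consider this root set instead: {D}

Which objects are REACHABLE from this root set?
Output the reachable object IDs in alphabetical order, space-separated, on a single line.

Roots: D
Mark D: refs=null, marked=D
Unmarked (collected): A B C E F

Answer: D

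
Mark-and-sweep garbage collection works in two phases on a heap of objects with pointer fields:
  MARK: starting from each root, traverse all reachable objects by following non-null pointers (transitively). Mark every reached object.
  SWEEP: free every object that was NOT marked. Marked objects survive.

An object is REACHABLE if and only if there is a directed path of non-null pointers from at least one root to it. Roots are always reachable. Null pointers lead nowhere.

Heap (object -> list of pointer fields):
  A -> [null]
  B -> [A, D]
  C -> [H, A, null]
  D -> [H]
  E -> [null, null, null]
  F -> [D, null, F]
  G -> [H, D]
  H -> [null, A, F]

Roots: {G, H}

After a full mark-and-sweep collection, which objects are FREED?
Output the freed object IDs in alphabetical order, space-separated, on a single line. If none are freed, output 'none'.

Roots: G H
Mark G: refs=H D, marked=G
Mark H: refs=null A F, marked=G H
Mark D: refs=H, marked=D G H
Mark A: refs=null, marked=A D G H
Mark F: refs=D null F, marked=A D F G H
Unmarked (collected): B C E

Answer: B C E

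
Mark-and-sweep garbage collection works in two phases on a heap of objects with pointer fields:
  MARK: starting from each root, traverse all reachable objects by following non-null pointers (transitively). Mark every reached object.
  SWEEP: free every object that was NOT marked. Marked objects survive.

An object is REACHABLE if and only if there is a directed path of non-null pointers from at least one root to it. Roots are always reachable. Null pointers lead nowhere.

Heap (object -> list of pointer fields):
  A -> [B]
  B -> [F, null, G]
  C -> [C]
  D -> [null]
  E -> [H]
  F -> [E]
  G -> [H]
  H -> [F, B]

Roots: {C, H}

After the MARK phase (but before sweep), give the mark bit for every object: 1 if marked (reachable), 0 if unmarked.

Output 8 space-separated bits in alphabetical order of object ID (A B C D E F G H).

Answer: 0 1 1 0 1 1 1 1

Derivation:
Roots: C H
Mark C: refs=C, marked=C
Mark H: refs=F B, marked=C H
Mark F: refs=E, marked=C F H
Mark B: refs=F null G, marked=B C F H
Mark E: refs=H, marked=B C E F H
Mark G: refs=H, marked=B C E F G H
Unmarked (collected): A D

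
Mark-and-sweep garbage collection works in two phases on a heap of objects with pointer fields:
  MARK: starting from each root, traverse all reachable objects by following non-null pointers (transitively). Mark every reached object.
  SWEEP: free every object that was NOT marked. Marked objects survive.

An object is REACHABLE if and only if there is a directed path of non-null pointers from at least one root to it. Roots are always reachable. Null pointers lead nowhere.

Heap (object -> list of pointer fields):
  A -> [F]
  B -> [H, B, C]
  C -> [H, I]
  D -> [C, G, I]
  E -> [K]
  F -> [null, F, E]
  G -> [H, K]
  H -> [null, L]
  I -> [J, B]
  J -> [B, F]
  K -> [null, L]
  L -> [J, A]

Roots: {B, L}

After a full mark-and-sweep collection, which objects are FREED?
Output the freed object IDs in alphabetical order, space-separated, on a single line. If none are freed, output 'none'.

Answer: D G

Derivation:
Roots: B L
Mark B: refs=H B C, marked=B
Mark L: refs=J A, marked=B L
Mark H: refs=null L, marked=B H L
Mark C: refs=H I, marked=B C H L
Mark J: refs=B F, marked=B C H J L
Mark A: refs=F, marked=A B C H J L
Mark I: refs=J B, marked=A B C H I J L
Mark F: refs=null F E, marked=A B C F H I J L
Mark E: refs=K, marked=A B C E F H I J L
Mark K: refs=null L, marked=A B C E F H I J K L
Unmarked (collected): D G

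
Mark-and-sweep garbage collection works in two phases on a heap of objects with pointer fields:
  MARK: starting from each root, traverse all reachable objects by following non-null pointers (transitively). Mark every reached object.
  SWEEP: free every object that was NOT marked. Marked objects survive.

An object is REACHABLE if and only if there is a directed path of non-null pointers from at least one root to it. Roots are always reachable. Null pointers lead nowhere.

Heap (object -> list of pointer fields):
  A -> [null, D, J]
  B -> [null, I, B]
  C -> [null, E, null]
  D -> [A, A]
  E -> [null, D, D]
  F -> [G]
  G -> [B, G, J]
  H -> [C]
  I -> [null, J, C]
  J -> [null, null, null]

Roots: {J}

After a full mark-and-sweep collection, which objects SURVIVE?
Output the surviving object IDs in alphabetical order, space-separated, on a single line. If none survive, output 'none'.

Answer: J

Derivation:
Roots: J
Mark J: refs=null null null, marked=J
Unmarked (collected): A B C D E F G H I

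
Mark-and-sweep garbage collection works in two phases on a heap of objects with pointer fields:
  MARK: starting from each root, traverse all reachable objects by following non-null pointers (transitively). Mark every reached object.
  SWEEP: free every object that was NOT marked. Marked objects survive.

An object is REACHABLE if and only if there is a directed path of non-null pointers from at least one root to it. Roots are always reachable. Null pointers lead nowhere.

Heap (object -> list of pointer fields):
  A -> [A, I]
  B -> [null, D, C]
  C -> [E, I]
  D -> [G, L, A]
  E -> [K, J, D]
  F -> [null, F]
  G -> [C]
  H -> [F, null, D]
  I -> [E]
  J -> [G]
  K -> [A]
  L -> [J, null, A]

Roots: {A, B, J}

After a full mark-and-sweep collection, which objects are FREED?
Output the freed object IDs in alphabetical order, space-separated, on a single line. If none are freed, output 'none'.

Answer: F H

Derivation:
Roots: A B J
Mark A: refs=A I, marked=A
Mark B: refs=null D C, marked=A B
Mark J: refs=G, marked=A B J
Mark I: refs=E, marked=A B I J
Mark D: refs=G L A, marked=A B D I J
Mark C: refs=E I, marked=A B C D I J
Mark G: refs=C, marked=A B C D G I J
Mark E: refs=K J D, marked=A B C D E G I J
Mark L: refs=J null A, marked=A B C D E G I J L
Mark K: refs=A, marked=A B C D E G I J K L
Unmarked (collected): F H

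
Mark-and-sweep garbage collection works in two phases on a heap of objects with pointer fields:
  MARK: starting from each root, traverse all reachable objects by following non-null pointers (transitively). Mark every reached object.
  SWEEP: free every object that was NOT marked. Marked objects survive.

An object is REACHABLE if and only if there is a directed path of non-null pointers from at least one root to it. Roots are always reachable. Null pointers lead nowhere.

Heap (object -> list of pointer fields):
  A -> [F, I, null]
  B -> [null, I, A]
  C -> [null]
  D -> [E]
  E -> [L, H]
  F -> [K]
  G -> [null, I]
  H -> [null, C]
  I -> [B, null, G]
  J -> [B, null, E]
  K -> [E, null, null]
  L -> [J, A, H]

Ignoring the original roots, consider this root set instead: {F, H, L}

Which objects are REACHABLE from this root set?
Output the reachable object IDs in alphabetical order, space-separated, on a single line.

Answer: A B C E F G H I J K L

Derivation:
Roots: F H L
Mark F: refs=K, marked=F
Mark H: refs=null C, marked=F H
Mark L: refs=J A H, marked=F H L
Mark K: refs=E null null, marked=F H K L
Mark C: refs=null, marked=C F H K L
Mark J: refs=B null E, marked=C F H J K L
Mark A: refs=F I null, marked=A C F H J K L
Mark E: refs=L H, marked=A C E F H J K L
Mark B: refs=null I A, marked=A B C E F H J K L
Mark I: refs=B null G, marked=A B C E F H I J K L
Mark G: refs=null I, marked=A B C E F G H I J K L
Unmarked (collected): D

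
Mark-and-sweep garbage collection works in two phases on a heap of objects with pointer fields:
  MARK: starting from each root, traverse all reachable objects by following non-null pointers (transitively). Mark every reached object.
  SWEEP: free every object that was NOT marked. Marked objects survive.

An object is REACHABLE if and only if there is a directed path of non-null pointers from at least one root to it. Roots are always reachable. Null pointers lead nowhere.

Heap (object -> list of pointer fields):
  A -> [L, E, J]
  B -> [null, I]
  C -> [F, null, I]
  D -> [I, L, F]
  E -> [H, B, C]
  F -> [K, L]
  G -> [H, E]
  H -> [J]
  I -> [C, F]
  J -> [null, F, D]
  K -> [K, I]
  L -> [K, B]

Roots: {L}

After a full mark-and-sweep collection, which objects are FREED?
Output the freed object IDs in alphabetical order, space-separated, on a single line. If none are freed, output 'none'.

Roots: L
Mark L: refs=K B, marked=L
Mark K: refs=K I, marked=K L
Mark B: refs=null I, marked=B K L
Mark I: refs=C F, marked=B I K L
Mark C: refs=F null I, marked=B C I K L
Mark F: refs=K L, marked=B C F I K L
Unmarked (collected): A D E G H J

Answer: A D E G H J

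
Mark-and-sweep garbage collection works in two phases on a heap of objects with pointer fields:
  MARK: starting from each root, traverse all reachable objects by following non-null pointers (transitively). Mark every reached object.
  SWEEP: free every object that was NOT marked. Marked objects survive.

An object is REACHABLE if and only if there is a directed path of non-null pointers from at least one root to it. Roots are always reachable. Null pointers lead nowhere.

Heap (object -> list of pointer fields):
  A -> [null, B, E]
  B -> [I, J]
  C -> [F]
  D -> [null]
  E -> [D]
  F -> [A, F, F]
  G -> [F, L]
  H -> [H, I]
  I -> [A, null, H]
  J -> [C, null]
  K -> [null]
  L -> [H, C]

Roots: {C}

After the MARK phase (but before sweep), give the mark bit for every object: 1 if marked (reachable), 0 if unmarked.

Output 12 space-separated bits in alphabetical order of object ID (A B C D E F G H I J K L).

Answer: 1 1 1 1 1 1 0 1 1 1 0 0

Derivation:
Roots: C
Mark C: refs=F, marked=C
Mark F: refs=A F F, marked=C F
Mark A: refs=null B E, marked=A C F
Mark B: refs=I J, marked=A B C F
Mark E: refs=D, marked=A B C E F
Mark I: refs=A null H, marked=A B C E F I
Mark J: refs=C null, marked=A B C E F I J
Mark D: refs=null, marked=A B C D E F I J
Mark H: refs=H I, marked=A B C D E F H I J
Unmarked (collected): G K L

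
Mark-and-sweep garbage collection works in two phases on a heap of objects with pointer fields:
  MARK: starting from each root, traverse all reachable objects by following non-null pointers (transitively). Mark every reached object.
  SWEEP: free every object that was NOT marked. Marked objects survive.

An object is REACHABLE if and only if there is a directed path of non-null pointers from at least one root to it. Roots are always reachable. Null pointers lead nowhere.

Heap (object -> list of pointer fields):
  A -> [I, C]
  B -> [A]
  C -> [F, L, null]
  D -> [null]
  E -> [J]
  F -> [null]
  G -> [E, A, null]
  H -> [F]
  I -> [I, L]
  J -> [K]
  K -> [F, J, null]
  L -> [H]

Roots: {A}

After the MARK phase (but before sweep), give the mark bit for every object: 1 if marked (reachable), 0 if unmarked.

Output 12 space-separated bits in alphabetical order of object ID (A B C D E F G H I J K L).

Answer: 1 0 1 0 0 1 0 1 1 0 0 1

Derivation:
Roots: A
Mark A: refs=I C, marked=A
Mark I: refs=I L, marked=A I
Mark C: refs=F L null, marked=A C I
Mark L: refs=H, marked=A C I L
Mark F: refs=null, marked=A C F I L
Mark H: refs=F, marked=A C F H I L
Unmarked (collected): B D E G J K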